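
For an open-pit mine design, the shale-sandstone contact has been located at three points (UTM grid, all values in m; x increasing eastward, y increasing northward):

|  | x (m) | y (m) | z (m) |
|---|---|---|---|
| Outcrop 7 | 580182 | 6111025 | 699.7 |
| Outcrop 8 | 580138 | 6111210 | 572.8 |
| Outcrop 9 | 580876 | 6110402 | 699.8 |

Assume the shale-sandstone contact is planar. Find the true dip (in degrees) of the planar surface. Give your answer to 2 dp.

Let the plane be z = a·x + b·y + c.
Outcrop 8−Outcrop 7: −44a + 185b = −126.9;  Outcrop 9−Outcrop 7: 694a − 623b = 0.1.
Solving gives a = −0.78275, b = −0.87211.
Gradient magnitude |∇z| = √(a² + b²) = √(0.61269 + 0.76058) = 1.17187.
True dip = arctan(1.17187) = 49.52°, dipping toward NE (azimuth ≈ 042°).

49.52°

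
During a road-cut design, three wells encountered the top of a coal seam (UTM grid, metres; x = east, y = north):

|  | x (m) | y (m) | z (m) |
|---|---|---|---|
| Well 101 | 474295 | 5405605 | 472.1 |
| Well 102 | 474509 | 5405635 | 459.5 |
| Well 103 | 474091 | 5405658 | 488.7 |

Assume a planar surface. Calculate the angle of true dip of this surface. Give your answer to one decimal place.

5.0°

Two edge vectors: Well 101→Well 102 = (214, 30, -12.6), Well 101→Well 103 = (-204, 53, 16.6).
Normal n = (Well 101→Well 102) × (Well 101→Well 103) = (1165.8, -982, 17462).
So ∂z/∂x = −n_x/n_z = −0.06676 and ∂z/∂y = −n_y/n_z = 0.05624.
Gradient magnitude |∇z| = √(a² + b²) = √(0.00446 + 0.00316) = 0.08729.
True dip = arctan(0.08729) = 5.0°, dipping toward SE (azimuth ≈ 130°).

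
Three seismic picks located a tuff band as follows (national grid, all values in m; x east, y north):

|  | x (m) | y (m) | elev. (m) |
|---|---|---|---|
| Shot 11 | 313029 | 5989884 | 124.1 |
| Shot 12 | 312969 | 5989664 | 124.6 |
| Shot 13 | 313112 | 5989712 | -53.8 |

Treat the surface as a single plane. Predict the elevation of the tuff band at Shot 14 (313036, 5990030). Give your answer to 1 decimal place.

168.8 m

Let the plane be z = a·x + b·y + c.
Shot 12−Shot 11: −60a − 220b = 0.5;  Shot 13−Shot 11: 83a − 172b = −177.9.
Solving gives a = −1.372428272, b = 0.372025892.
Then c = 124.1 − a·313029 − b·5989884 = −1798657.99.
At (313036, 5990030): z = −429619.5 + 2228446.3 − 1798657.99 = 168.8 m.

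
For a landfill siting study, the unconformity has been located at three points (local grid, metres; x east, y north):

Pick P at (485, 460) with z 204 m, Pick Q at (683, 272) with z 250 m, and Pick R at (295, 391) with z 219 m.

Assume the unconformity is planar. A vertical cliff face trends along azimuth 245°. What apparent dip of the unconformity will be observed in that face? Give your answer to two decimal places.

Two edge vectors: Pick P→Pick Q = (198, -188, 46), Pick P→Pick R = (-190, -69, 15).
Normal n = (Pick P→Pick Q) × (Pick P→Pick R) = (354, -11710, -49382).
So ∂z/∂x = −n_x/n_z = 0.00717 and ∂z/∂y = −n_y/n_z = −0.23713.
Unit vector along 245° is (sin 245°, cos 245°) = (-0.9063, -0.4226).
Slope in that direction = a·(-0.9063) + b·(-0.4226) = 0.09372.
Apparent dip = arctan|0.09372| = 5.35° (true dip is 13.3°, so apparent ≤ true as expected).

5.35°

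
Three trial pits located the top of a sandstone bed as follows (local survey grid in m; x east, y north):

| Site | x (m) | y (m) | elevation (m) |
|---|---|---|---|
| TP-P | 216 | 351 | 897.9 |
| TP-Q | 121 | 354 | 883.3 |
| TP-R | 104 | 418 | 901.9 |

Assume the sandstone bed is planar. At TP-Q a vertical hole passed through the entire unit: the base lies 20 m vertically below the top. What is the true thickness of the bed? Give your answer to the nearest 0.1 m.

18.7 m

Two edge vectors: TP-P→TP-Q = (-95, 3, -14.6), TP-P→TP-R = (-112, 67, 4).
Normal n = (TP-P→TP-Q) × (TP-P→TP-R) = (990.2, 2015.2, -6029).
So ∂z/∂x = −n_x/n_z = 0.16424 and ∂z/∂y = −n_y/n_z = 0.33425.
|∇z| = √(a²+b²) = 0.37242, so dip δ = arctan(0.37242) = 20.43°.
True thickness = vertical thickness × cos δ = 20 × cos 20.43° = 18.7 m.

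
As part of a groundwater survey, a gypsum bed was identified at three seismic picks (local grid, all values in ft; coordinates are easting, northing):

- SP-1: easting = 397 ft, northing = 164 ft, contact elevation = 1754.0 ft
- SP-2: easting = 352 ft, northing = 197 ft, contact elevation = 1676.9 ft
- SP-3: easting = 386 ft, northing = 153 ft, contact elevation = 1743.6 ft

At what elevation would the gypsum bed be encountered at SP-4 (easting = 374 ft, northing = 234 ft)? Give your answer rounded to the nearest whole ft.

1691 ft

Let the plane be z = a·easting + b·northing + c.
SP-2−SP-1: −45a + 33b = −77.1;  SP-3−SP-1: −11a − 11b = −10.4.
Solving gives a = 1.38846, b = −0.44301.
Then c = 1754 − a·397 − b·164 = 1275.43.
At (374, 234): z = 519.3 − 103.7 + 1275.43 = 1691.1 ft.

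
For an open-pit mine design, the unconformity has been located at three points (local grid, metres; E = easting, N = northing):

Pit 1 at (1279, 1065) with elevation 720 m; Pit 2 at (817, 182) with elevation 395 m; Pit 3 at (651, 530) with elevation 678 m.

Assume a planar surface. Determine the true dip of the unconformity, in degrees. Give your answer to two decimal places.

36.79°

Two edge vectors: Pit 1→Pit 2 = (-462, -883, -325), Pit 1→Pit 3 = (-628, -535, -42).
Normal n = (Pit 1→Pit 2) × (Pit 1→Pit 3) = (-136789, 184696, -307354).
So ∂z/∂E = −n_x/n_z = −0.44505 and ∂z/∂N = −n_y/n_z = 0.60092.
Gradient magnitude |∇z| = √(a² + b²) = √(0.19807 + 0.36111) = 0.74778.
True dip = arctan(0.74778) = 36.79°, dipping toward SE (azimuth ≈ 143°).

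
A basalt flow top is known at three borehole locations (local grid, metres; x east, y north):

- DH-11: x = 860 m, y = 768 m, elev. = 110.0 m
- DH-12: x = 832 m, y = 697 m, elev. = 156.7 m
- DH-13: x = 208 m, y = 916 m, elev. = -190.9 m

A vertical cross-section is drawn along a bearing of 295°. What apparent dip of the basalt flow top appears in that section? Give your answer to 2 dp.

30.35°

Two edge vectors: DH-11→DH-12 = (-28, -71, 46.7), DH-11→DH-13 = (-652, 148, -300.9).
Normal n = (DH-11→DH-12) × (DH-11→DH-13) = (14452.3, -38873.6, -50436).
So ∂z/∂x = −n_x/n_z = 0.28655 and ∂z/∂y = −n_y/n_z = −0.77075.
Unit vector along 295° is (sin 295°, cos 295°) = (-0.9063, 0.4226).
Slope in that direction = a·(-0.9063) + b·(0.4226) = −0.58543.
Apparent dip = arctan|0.58543| = 30.35° (true dip is 39.4°, so apparent ≤ true as expected).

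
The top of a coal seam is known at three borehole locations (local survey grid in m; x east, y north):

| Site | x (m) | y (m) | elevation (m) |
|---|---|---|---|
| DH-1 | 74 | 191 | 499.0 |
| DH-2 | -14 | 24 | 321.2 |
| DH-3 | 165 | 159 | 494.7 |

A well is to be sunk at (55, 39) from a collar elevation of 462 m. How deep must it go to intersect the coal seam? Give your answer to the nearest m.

108 m

Two edge vectors: DH-1→DH-2 = (-88, -167, -177.8), DH-1→DH-3 = (91, -32, -4.3).
Normal n = (DH-1→DH-2) × (DH-1→DH-3) = (-4971.5, -16558.2, 18013).
So ∂z/∂x = −n_x/n_z = 0.27600 and ∂z/∂y = −n_y/n_z = 0.91924.
Intercept c from DH-1: 499 − 20.42 − 175.57 = 303.00.
At (55, 39): z_contact = 15.2 + 35.9 + 303.00 = 354.0 m.
Depth below ground = 462 − 354.0 = 108 m.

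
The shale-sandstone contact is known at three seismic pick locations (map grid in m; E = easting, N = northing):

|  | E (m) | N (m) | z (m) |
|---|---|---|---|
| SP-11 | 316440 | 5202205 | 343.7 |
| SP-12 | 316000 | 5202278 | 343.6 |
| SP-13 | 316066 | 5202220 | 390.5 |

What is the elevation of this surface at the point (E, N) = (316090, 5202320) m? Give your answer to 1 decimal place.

Two edge vectors: SP-11→SP-12 = (-440, 73, -0.1), SP-11→SP-13 = (-374, 15, 46.8).
Normal n = (SP-11→SP-12) × (SP-11→SP-13) = (3417.9, 20629.4, 20702).
So ∂z/∂E = −n_x/n_z = −0.165099990 and ∂z/∂N = −n_y/n_z = −0.996493092.
Intercept c from SP-11: 343.7 + 52244.24 + 5183961.35 = 5236549.29.
At (316090, 5202320): z = −52186.5 − 5184075.9 + 5236549.29 = 286.9 m.

286.9 m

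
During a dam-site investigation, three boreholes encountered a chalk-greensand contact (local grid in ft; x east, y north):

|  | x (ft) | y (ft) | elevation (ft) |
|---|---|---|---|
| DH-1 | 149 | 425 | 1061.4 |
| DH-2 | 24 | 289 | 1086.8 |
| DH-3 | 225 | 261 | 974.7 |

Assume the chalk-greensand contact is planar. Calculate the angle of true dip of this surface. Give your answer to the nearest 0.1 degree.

30.7°

Two edge vectors: DH-1→DH-2 = (-125, -136, 25.4), DH-1→DH-3 = (76, -164, -86.7).
Normal n = (DH-1→DH-2) × (DH-1→DH-3) = (15956.8, -8907.1, 30836).
So ∂z/∂x = −n_x/n_z = −0.51747 and ∂z/∂y = −n_y/n_z = 0.28885.
Gradient magnitude |∇z| = √(a² + b²) = √(0.26778 + 0.08344) = 0.59263.
True dip = arctan(0.59263) = 30.7°, dipping toward ESE (azimuth ≈ 119°).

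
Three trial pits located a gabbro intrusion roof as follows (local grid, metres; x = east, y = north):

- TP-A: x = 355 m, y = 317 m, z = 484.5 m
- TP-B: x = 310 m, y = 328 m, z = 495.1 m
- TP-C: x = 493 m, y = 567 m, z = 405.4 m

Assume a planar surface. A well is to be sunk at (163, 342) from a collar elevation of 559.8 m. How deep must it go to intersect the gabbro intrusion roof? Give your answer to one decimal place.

Two edge vectors: TP-A→TP-B = (-45, 11, 10.6), TP-A→TP-C = (138, 250, -79.1).
Normal n = (TP-A→TP-B) × (TP-A→TP-C) = (-3520.1, -2096.7, -12768).
So ∂z/∂x = −n_x/n_z = −0.27570 and ∂z/∂y = −n_y/n_z = −0.16422.
Intercept c from TP-A: 484.5 + 97.87 + 52.06 = 634.43.
At (163, 342): z_contact = −44.94 − 56.16 + 634.43 = 533.33 m.
Depth below ground = 559.8 − 533.33 = 26.5 m.

26.5 m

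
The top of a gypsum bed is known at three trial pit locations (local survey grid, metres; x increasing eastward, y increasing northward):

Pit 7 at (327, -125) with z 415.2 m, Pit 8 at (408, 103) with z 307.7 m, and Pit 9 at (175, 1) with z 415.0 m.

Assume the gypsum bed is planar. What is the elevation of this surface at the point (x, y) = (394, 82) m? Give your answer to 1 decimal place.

Two edge vectors: Pit 7→Pit 8 = (81, 228, -107.5), Pit 7→Pit 9 = (-152, 126, -0.2).
Normal n = (Pit 7→Pit 8) × (Pit 7→Pit 9) = (13499.4, 16356.2, 44862).
So ∂z/∂x = −n_x/n_z = −0.30091 and ∂z/∂y = −n_y/n_z = −0.36459.
Intercept c from Pit 7: 415.2 + 98.40 − 45.57 = 468.02.
At (394, 82): z = −118.6 − 29.9 + 468.02 = 319.6 m.

319.6 m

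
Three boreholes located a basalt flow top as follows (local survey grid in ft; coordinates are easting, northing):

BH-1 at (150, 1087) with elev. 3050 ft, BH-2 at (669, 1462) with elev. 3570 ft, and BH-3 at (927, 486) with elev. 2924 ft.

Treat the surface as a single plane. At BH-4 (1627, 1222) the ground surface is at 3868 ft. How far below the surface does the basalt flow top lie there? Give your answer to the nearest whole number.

64 ft

Two edge vectors: BH-1→BH-2 = (519, 375, 520), BH-1→BH-3 = (777, -601, -126).
Normal n = (BH-1→BH-2) × (BH-1→BH-3) = (265270, 469434, -603294).
So ∂z/∂easting = −n_x/n_z = 0.43970 and ∂z/∂northing = −n_y/n_z = 0.77812.
Intercept c from BH-1: 3050 − 65.96 − 845.81 = 2138.23.
At (1627, 1222): z_contact = 715.4 + 950.9 + 2138.23 = 3804.5 ft.
Depth below ground = 3868 − 3804.5 = 64 ft.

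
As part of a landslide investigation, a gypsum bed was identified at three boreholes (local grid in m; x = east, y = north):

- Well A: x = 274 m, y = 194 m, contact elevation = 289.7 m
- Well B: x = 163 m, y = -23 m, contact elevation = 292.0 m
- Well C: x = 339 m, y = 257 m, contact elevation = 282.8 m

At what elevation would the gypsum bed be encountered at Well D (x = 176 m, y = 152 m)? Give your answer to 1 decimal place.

Two edge vectors: Well A→Well B = (-111, -217, 2.3), Well A→Well C = (65, 63, -6.9).
Normal n = (Well A→Well B) × (Well A→Well C) = (1352.4, -616.4, 7112).
So ∂z/∂x = −n_x/n_z = −0.19016 and ∂z/∂y = −n_y/n_z = 0.08667.
Intercept c from Well A: 289.7 + 52.10 − 16.81 = 324.99.
At (176, 152): z = −33.5 + 13.2 + 324.99 = 304.7 m.

304.7 m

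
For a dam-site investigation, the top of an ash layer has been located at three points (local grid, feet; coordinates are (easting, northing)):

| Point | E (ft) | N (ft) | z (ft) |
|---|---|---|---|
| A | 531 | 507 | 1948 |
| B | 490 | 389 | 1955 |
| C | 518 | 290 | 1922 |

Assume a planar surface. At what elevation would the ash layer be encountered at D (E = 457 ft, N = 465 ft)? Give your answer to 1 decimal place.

Let the plane be z = a·E + b·N + c.
B−A: −41a − 118b = 7;  C−A: −13a − 217b = −26.
Solving gives a = −0.62298, b = 0.15714.
Then c = 1948 − a·531 − b·507 = 2199.13.
At (457, 465): z = −284.7 + 73.1 + 2199.13 = 1987.5 ft.

1987.5 ft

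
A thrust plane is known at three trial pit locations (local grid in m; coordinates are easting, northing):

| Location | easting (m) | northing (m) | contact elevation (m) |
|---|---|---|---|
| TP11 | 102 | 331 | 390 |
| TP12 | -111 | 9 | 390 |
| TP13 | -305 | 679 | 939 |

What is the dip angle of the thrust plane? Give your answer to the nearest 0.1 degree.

Two edge vectors: TP11→TP12 = (-213, -322, 0), TP11→TP13 = (-407, 348, 549).
Normal n = (TP11→TP12) × (TP11→TP13) = (-176778, 116937, -205178).
So ∂z/∂easting = −n_x/n_z = −0.86158 and ∂z/∂northing = −n_y/n_z = 0.56993.
Gradient magnitude |∇z| = √(a² + b²) = √(0.74233 + 0.32482) = 1.03303.
True dip = arctan(1.03303) = 45.9°, dipping toward ESE (azimuth ≈ 123°).

45.9°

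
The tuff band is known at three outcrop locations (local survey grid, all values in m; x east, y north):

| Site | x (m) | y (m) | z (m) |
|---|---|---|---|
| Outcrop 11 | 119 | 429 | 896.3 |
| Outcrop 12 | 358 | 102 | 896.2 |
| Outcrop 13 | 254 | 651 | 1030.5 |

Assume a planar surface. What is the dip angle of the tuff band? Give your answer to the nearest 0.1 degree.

29.2°

Let the plane be z = a·x + b·y + c.
Outcrop 12−Outcrop 11: 239a − 327b = −0.1;  Outcrop 13−Outcrop 11: 135a + 222b = 134.2.
Solving gives a = 0.45123, b = 0.33011.
Gradient magnitude |∇z| = √(a² + b²) = √(0.20361 + 0.10897) = 0.55909.
True dip = arctan(0.55909) = 29.2°, dipping toward SW (azimuth ≈ 234°).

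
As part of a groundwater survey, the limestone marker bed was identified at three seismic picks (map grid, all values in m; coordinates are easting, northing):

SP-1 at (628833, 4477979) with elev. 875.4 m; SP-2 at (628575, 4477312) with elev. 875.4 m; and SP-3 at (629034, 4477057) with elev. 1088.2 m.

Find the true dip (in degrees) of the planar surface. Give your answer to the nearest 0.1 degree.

22.3°

Two edge vectors: SP-1→SP-2 = (-258, -667, 0), SP-1→SP-3 = (201, -922, 212.8).
Normal n = (SP-1→SP-2) × (SP-1→SP-3) = (-141937.6, 54902.4, 371943).
So ∂z/∂easting = −n_x/n_z = 0.38161 and ∂z/∂northing = −n_y/n_z = −0.14761.
Gradient magnitude |∇z| = √(a² + b²) = √(0.14563 + 0.02179) = 0.40916.
True dip = arctan(0.40916) = 22.3°, dipping toward WNW (azimuth ≈ 291°).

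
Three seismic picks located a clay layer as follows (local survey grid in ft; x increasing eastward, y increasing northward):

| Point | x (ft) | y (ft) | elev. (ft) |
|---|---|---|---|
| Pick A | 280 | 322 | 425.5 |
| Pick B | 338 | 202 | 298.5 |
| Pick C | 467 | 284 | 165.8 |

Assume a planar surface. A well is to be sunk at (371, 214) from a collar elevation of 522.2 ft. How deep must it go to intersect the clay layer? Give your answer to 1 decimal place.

Two edge vectors: Pick A→Pick B = (58, -120, -127), Pick A→Pick C = (187, -38, -259.7).
Normal n = (Pick A→Pick B) × (Pick A→Pick C) = (26338, -8686.4, 20236).
So ∂z/∂x = −n_x/n_z = −1.30154 and ∂z/∂y = −n_y/n_z = 0.42925.
Intercept c from Pick A: 425.5 + 364.43 − 138.22 = 651.71.
At (371, 214): z_contact = −482.87 + 91.86 + 651.71 = 260.70 ft.
Depth below ground = 522.2 − 260.70 = 261.5 ft.

261.5 ft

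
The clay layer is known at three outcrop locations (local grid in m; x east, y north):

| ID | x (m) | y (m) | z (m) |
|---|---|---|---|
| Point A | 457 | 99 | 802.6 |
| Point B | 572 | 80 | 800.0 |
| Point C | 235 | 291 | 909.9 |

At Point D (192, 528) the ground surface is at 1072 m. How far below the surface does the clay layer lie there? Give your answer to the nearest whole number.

10 m

Let the plane be z = a·x + b·y + c.
Point B−Point A: 115a − 19b = −2.6;  Point C−Point A: −222a + 192b = 107.3.
Solving gives a = 0.08619, b = 0.65851.
Then c = 802.6 − a·457 − b·99 = 698.02.
At (192, 528): z_contact = 16.5 + 347.7 + 698.02 = 1062.3 m.
Depth below ground = 1072 − 1062.3 = 10 m.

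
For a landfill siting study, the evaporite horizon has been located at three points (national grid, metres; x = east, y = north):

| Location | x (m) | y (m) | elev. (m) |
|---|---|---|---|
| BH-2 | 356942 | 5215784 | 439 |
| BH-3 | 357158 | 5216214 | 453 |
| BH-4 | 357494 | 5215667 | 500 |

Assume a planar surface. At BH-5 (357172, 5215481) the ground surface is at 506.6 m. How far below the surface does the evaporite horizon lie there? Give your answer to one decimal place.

Two edge vectors: BH-2→BH-3 = (216, 430, 14), BH-2→BH-4 = (552, -117, 61).
Normal n = (BH-2→BH-3) × (BH-2→BH-4) = (27868, -5448, -262632).
So ∂z/∂x = −n_x/n_z = 0.106110451 and ∂z/∂y = −n_y/n_z = −0.020743855.
Intercept c from BH-2: 439 − 37875.28 + 108195.46 = 70759.19.
At (357172, 5215481): z_contact = 37899.68 − 108189.18 + 70759.19 = 469.69 m.
Depth below ground = 506.6 − 469.69 = 36.9 m.

36.9 m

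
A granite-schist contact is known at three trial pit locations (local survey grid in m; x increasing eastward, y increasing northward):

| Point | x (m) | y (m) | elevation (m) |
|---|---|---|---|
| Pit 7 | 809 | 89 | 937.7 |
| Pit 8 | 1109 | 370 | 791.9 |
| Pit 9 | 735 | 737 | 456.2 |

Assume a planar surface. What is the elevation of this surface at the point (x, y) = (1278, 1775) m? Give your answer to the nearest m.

Two edge vectors: Pit 7→Pit 8 = (300, 281, -145.8), Pit 7→Pit 9 = (-74, 648, -481.5).
Normal n = (Pit 7→Pit 8) × (Pit 7→Pit 9) = (-40823.1, 155239.2, 215194).
So ∂z/∂x = −n_x/n_z = 0.18970 and ∂z/∂y = −n_y/n_z = −0.72139.
Intercept c from Pit 7: 937.7 − 153.47 + 64.20 = 848.43.
At (1278, 1775): z = 242.4 − 1280.5 + 848.43 = -189.6 m.

-190 m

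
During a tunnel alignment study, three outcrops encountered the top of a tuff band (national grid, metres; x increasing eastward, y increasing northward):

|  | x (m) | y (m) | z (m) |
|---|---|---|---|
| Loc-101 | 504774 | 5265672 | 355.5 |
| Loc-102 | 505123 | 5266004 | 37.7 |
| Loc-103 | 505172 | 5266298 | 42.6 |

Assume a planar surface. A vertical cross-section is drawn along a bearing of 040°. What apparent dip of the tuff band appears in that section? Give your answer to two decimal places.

29.00°

Let the plane be z = a·x + b·y + c.
Loc-102−Loc-101: 349a + 332b = −317.8;  Loc-103−Loc-101: 398a + 626b = −312.9.
Solving gives a = −1.10102, b = 0.20017.
Unit vector along 040° is (sin 40°, cos 40°) = (0.6428, 0.7660).
Slope in that direction = a·(0.6428) + b·(0.7660) = −0.55438.
Apparent dip = arctan|0.55438| = 29.00° (true dip is 48.2°, so apparent ≤ true as expected).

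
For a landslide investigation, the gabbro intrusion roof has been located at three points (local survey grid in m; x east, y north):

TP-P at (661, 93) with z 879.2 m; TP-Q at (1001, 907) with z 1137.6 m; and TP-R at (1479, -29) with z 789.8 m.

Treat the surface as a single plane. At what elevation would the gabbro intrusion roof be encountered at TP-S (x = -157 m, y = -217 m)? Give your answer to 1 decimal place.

820.9 m

Let the plane be z = a·x + b·y + c.
TP-Q−TP-P: 340a + 814b = 258.4;  TP-R−TP-P: 818a − 122b = −89.4.
Solving gives a = −0.058313, b = 0.341802.
Then c = 879.2 − a·661 − b·93 = 885.96.
At (-157, -217): z = 9.2 − 74.2 + 885.96 = 820.9 m.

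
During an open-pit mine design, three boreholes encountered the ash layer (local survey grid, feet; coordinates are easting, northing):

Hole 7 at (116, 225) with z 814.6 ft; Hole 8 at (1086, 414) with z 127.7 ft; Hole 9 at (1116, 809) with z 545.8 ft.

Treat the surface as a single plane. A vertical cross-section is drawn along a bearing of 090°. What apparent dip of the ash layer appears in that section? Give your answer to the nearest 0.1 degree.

Let the plane be z = a·easting + b·northing + c.
Hole 8−Hole 7: 970a + 189b = −686.9;  Hole 9−Hole 7: 1000a + 584b = −268.8.
Solving gives a = −0.92812, b = 1.12897.
Unit vector along 090° is (sin 90°, cos 90°) = (1.0000, 0.0000).
Slope in that direction = a·(1.0000) + b·(0.0000) = −0.92812.
Apparent dip = arctan|0.92812| = 42.9° (true dip is 55.6°, so apparent ≤ true as expected).

42.9°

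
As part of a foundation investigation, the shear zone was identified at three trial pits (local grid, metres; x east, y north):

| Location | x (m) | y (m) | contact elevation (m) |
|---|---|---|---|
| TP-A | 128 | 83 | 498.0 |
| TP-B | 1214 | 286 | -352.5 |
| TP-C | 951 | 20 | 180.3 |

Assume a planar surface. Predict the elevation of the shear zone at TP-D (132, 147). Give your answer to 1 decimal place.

399.5 m

Two edge vectors: TP-A→TP-B = (1086, 203, -850.5), TP-A→TP-C = (823, -63, -317.7).
Normal n = (TP-A→TP-B) × (TP-A→TP-C) = (-118074.6, -354939.3, -235487).
So ∂z/∂x = −n_x/n_z = −0.501406 and ∂z/∂y = −n_y/n_z = −1.507256.
Intercept c from TP-A: 498 + 64.18 + 125.10 = 687.28.
At (132, 147): z = −66.2 − 221.6 + 687.28 = 399.5 m.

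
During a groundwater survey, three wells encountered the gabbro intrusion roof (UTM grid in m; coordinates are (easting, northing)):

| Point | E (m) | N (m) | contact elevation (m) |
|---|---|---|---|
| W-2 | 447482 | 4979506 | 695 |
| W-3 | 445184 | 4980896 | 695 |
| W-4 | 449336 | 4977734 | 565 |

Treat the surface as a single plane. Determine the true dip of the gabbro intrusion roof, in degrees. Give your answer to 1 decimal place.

Let the plane be z = a·E + b·N + c.
W-3−W-2: −2298a + 1390b = 0;  W-4−W-2: 1854a − 1772b = −130.
Solving gives a = 0.12087, b = 0.19983.
Gradient magnitude |∇z| = √(a² + b²) = √(0.01461 + 0.03993) = 0.23354.
True dip = arctan(0.23354) = 13.1°, dipping toward SSW (azimuth ≈ 211°).

13.1°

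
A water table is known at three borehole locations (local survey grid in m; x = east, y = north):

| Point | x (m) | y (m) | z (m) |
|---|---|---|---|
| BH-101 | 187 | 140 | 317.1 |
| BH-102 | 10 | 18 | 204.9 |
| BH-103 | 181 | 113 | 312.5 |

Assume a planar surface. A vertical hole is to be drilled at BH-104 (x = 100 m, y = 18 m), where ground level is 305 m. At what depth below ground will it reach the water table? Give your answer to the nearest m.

45 m

Let the plane be z = a·x + b·y + c.
BH-102−BH-101: −177a − 122b = −112.2;  BH-103−BH-101: −6a − 27b = −4.6.
Solving gives a = 0.60988, b = 0.03484.
Then c = 317.1 − a·187 − b·140 = 198.17.
At (100, 18): z_contact = 61.0 + 0.6 + 198.17 = 259.8 m.
Depth below ground = 305 − 259.8 = 45 m.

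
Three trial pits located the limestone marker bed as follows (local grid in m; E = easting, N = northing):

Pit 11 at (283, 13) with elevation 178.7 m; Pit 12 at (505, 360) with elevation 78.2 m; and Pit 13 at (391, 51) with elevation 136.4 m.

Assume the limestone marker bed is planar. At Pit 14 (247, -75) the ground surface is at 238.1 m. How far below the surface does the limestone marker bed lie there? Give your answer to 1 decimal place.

41.5 m

Let the plane be z = a·E + b·N + c.
Pit 12−Pit 11: 222a + 347b = −100.5;  Pit 13−Pit 11: 108a + 38b = −42.3.
Solving gives a = −0.37394, b = −0.05039.
Then c = 178.7 − a·283 − b·13 = 285.18.
At (247, -75): z_contact = −92.36 + 3.78 + 285.18 = 196.60 m.
Depth below ground = 238.1 − 196.60 = 41.5 m.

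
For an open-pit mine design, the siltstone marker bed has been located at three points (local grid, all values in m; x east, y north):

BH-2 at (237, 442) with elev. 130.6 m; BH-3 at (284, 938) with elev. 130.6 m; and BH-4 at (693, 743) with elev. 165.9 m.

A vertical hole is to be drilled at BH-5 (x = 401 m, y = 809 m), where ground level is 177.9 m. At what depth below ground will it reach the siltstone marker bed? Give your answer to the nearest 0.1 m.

36.6 m

Two edge vectors: BH-2→BH-3 = (47, 496, 0), BH-2→BH-4 = (456, 301, 35.3).
Normal n = (BH-2→BH-3) × (BH-2→BH-4) = (17508.8, -1659.1, -212029).
So ∂z/∂x = −n_x/n_z = 0.08258 and ∂z/∂y = −n_y/n_z = −0.00782.
Intercept c from BH-2: 130.6 − 19.57 + 3.46 = 114.49.
At (401, 809): z_contact = 33.11 − 6.33 + 114.49 = 141.27 m.
Depth below ground = 177.9 − 141.27 = 36.6 m.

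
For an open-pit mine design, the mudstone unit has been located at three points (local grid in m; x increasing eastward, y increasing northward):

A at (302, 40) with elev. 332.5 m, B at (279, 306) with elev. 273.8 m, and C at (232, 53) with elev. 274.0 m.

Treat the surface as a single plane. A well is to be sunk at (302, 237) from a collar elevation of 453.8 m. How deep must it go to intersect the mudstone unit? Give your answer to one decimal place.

151.0 m

Two edge vectors: A→B = (-23, 266, -58.7), A→C = (-70, 13, -58.5).
Normal n = (A→B) × (A→C) = (-14797.9, 2763.5, 18321).
So ∂z/∂x = −n_x/n_z = 0.80770 and ∂z/∂y = −n_y/n_z = −0.15084.
Intercept c from A: 332.5 − 243.93 + 6.03 = 94.61.
At (302, 237): z_contact = 243.93 − 35.75 + 94.61 = 302.78 m.
Depth below ground = 453.8 − 302.78 = 151.0 m.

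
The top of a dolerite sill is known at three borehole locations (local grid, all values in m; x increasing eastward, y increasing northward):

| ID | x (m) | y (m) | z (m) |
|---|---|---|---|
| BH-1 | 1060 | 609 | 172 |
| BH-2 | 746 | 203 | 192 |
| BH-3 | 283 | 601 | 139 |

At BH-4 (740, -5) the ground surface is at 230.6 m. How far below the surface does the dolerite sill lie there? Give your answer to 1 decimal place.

21.6 m

Two edge vectors: BH-1→BH-2 = (-314, -406, 20), BH-1→BH-3 = (-777, -8, -33).
Normal n = (BH-1→BH-2) × (BH-1→BH-3) = (13558, -25902, -312950).
So ∂z/∂x = −n_x/n_z = 0.043323 and ∂z/∂y = −n_y/n_z = −0.082767.
Intercept c from BH-1: 172 − 45.92 + 50.41 = 176.48.
At (740, -5): z_contact = 32.06 + 0.41 + 176.48 = 208.96 m.
Depth below ground = 230.6 − 208.96 = 21.6 m.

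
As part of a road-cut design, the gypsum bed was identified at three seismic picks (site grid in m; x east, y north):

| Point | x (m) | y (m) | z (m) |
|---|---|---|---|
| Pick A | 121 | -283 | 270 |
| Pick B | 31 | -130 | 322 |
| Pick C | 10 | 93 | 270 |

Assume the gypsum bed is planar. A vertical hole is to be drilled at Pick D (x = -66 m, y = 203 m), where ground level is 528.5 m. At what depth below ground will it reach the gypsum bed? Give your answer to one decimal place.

Two edge vectors: Pick A→Pick B = (-90, 153, 52), Pick A→Pick C = (-111, 376, 0).
Normal n = (Pick A→Pick B) × (Pick A→Pick C) = (-19552, -5772, -16857).
So ∂z/∂x = −n_x/n_z = −1.15987 and ∂z/∂y = −n_y/n_z = −0.34241.
Intercept c from Pick A: 270 + 140.34 − 96.90 = 313.44.
At (-66, 203): z_contact = 76.55 − 69.51 + 313.44 = 320.49 m.
Depth below ground = 528.5 − 320.49 = 208.0 m.

208.0 m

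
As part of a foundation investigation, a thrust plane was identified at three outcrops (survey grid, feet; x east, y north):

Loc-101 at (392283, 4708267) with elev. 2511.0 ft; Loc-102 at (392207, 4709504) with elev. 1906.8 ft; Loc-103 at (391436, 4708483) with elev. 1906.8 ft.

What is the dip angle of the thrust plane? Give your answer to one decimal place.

Let the plane be z = a·x + b·y + c.
Loc-102−Loc-101: −76a + 1237b = −604.2;  Loc-103−Loc-101: −847a + 216b = −604.2.
Solving gives a = 0.59815, b = −0.45169.
Gradient magnitude |∇z| = √(a² + b²) = √(0.35779 + 0.20402) = 0.74954.
True dip = arctan(0.74954) = 36.9°, dipping toward NW (azimuth ≈ 307°).

36.9°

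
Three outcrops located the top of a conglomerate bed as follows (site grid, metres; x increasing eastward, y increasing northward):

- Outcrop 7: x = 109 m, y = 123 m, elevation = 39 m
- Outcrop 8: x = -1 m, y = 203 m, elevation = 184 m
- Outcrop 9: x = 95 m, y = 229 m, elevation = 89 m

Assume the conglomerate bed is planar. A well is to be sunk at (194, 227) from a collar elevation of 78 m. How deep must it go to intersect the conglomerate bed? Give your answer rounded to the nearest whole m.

96 m

Let the plane be z = a·x + b·y + c.
Outcrop 8−Outcrop 7: −110a + 80b = 145;  Outcrop 9−Outcrop 7: −14a + 106b = 50.
Solving gives a = −1.07875, b = 0.32922.
Then c = 39 − a·109 − b·123 = 116.09.
At (194, 227): z_contact = −209.3 + 74.7 + 116.09 = -18.5 m.
Depth below ground = 78 − (-18.5) = 96 m.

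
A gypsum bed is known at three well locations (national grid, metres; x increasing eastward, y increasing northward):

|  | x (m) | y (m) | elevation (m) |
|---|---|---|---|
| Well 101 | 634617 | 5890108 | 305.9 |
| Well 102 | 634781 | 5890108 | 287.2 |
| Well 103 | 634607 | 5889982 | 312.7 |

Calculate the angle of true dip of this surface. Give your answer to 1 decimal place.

Two edge vectors: Well 101→Well 102 = (164, 0, -18.7), Well 101→Well 103 = (-10, -126, 6.8).
Normal n = (Well 101→Well 102) × (Well 101→Well 103) = (-2356.2, -928.2, -20664).
So ∂z/∂x = −n_x/n_z = −0.11402 and ∂z/∂y = −n_y/n_z = −0.04492.
Gradient magnitude |∇z| = √(a² + b²) = √(0.01300 + 0.00202) = 0.12255.
True dip = arctan(0.12255) = 7.0°, dipping toward ENE (azimuth ≈ 068°).

7.0°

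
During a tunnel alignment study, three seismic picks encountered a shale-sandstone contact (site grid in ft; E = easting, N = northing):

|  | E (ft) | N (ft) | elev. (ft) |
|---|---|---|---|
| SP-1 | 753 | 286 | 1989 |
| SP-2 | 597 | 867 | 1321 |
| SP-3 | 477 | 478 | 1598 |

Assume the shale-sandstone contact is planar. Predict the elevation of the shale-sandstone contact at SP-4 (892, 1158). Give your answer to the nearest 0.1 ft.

Let the plane be z = a·E + b·N + c.
SP-2−SP-1: −156a + 581b = −668;  SP-3−SP-1: −276a + 192b = −391.
Solving gives a = 0.758527, b = −0.946075.
Then c = 1989 − a·753 − b·286 = 1688.41.
At (892, 1158): z = 676.6 − 1095.6 + 1688.41 = 1269.5 ft.

1269.5 ft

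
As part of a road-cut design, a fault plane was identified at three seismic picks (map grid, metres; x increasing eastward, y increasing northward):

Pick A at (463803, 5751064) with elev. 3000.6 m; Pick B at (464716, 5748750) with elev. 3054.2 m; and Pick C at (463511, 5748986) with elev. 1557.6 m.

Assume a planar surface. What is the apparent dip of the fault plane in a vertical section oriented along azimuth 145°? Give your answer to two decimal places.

19.53°

Two edge vectors: Pick A→Pick B = (913, -2314, 53.6), Pick A→Pick C = (-292, -2078, -1443).
Normal n = (Pick A→Pick B) × (Pick A→Pick C) = (3450482.8, 1301807.8, -2572902).
So ∂z/∂x = −n_x/n_z = 1.34109 and ∂z/∂y = −n_y/n_z = 0.50597.
Unit vector along 145° is (sin 145°, cos 145°) = (0.5736, -0.8192).
Slope in that direction = a·(0.5736) + b·(-0.8192) = 0.35475.
Apparent dip = arctan|0.35475| = 19.53° (true dip is 55.1°, so apparent ≤ true as expected).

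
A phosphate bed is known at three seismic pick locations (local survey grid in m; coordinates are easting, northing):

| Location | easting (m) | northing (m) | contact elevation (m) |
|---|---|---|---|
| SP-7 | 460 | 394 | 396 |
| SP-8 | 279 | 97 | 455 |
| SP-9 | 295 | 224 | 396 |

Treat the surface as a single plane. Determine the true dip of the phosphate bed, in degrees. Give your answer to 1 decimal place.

37.5°

Let the plane be z = a·easting + b·northing + c.
SP-8−SP-7: −181a − 297b = 59;  SP-9−SP-7: −165a − 170b = 0.
Solving gives a = 0.55004, b = −0.53386.
Gradient magnitude |∇z| = √(a² + b²) = √(0.30255 + 0.28501) = 0.76652.
True dip = arctan(0.76652) = 37.5°, dipping toward NW (azimuth ≈ 314°).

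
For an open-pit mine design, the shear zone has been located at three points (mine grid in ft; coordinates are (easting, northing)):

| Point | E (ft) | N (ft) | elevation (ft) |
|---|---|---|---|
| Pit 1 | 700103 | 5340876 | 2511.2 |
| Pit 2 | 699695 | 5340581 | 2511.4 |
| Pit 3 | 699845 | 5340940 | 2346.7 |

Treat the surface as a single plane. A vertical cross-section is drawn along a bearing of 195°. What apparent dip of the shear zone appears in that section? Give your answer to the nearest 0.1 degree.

27.1°

Let the plane be z = a·E + b·N + c.
Pit 2−Pit 1: −408a − 295b = 0.2;  Pit 3−Pit 1: −258a + 64b = −164.5.
Solving gives a = 0.47460, b = −0.65708.
Unit vector along 195° is (sin 195°, cos 195°) = (-0.2588, -0.9659).
Slope in that direction = a·(-0.2588) + b·(-0.9659) = 0.51185.
Apparent dip = arctan|0.51185| = 27.1° (true dip is 39.0°, so apparent ≤ true as expected).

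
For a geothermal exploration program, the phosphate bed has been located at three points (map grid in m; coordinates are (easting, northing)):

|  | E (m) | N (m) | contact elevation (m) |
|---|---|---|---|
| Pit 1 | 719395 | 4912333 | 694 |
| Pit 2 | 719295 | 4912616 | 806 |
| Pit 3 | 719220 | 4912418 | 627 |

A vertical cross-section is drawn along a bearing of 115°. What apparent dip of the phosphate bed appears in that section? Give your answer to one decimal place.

19.7°

Two edge vectors: Pit 1→Pit 2 = (-100, 283, 112), Pit 1→Pit 3 = (-175, 85, -67).
Normal n = (Pit 1→Pit 2) × (Pit 1→Pit 3) = (-28481, -26300, 41025).
So ∂z/∂E = −n_x/n_z = 0.69424 and ∂z/∂N = −n_y/n_z = 0.64107.
Unit vector along 115° is (sin 115°, cos 115°) = (0.9063, -0.4226).
Slope in that direction = a·(0.9063) + b·(-0.4226) = 0.35826.
Apparent dip = arctan|0.35826| = 19.7° (true dip is 43.4°, so apparent ≤ true as expected).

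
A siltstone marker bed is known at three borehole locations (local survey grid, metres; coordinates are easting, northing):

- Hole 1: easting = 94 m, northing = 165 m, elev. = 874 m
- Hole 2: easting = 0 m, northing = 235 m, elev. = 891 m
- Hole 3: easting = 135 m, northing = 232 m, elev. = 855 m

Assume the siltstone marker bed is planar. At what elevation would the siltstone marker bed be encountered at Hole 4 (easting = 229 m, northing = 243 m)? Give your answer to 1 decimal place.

Let the plane be z = a·easting + b·northing + c.
Hole 2−Hole 1: −94a + 70b = 17;  Hole 3−Hole 1: 41a + 67b = −19.
Solving gives a = −0.26931, b = −0.11878.
Then c = 874 − a·94 − b·165 = 918.91.
At (229, 243): z = −61.7 − 28.9 + 918.91 = 828.4 m.

828.4 m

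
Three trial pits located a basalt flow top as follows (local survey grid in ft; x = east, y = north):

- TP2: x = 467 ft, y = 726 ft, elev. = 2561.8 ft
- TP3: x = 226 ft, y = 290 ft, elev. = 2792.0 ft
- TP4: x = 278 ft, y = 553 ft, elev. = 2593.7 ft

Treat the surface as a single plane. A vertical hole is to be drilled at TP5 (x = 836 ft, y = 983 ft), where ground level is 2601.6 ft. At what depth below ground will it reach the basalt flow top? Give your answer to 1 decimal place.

Two edge vectors: TP2→TP3 = (-241, -436, 230.2), TP2→TP4 = (-189, -173, 31.9).
Normal n = (TP2→TP3) × (TP2→TP4) = (25916.2, -35819.9, -40711).
So ∂z/∂x = −n_x/n_z = 0.63659 and ∂z/∂y = −n_y/n_z = −0.87986.
Intercept c from TP2: 2561.8 − 297.29 + 638.78 = 2903.29.
At (836, 983): z_contact = 532.19 − 864.90 + 2903.29 = 2570.58 ft.
Depth below ground = 2601.6 − 2570.58 = 31.0 ft.

31.0 ft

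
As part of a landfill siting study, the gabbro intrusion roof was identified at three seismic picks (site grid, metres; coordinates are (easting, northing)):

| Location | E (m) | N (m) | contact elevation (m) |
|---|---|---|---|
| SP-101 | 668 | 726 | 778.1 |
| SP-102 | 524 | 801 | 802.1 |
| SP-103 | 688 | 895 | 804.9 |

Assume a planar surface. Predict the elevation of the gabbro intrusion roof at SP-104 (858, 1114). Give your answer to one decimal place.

828.2 m

Two edge vectors: SP-101→SP-102 = (-144, 75, 24), SP-101→SP-103 = (20, 169, 26.8).
Normal n = (SP-101→SP-102) × (SP-101→SP-103) = (-2046, 4339.2, -25836).
So ∂z/∂E = −n_x/n_z = −0.079192 and ∂z/∂N = −n_y/n_z = 0.167952.
Intercept c from SP-101: 778.1 + 52.90 − 121.93 = 709.07.
At (858, 1114): z = −67.9 + 187.1 + 709.07 = 828.2 m.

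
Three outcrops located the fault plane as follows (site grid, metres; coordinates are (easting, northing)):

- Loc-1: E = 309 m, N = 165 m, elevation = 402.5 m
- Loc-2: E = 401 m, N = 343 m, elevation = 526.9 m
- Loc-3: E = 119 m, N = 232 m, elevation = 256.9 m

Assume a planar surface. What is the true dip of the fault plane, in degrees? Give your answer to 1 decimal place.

Two edge vectors: Loc-1→Loc-2 = (92, 178, 124.4), Loc-1→Loc-3 = (-190, 67, -145.6).
Normal n = (Loc-1→Loc-2) × (Loc-1→Loc-3) = (-34251.6, -10240.8, 39984).
So ∂z/∂E = −n_x/n_z = 0.85663 and ∂z/∂N = −n_y/n_z = 0.25612.
Gradient magnitude |∇z| = √(a² + b²) = √(0.73382 + 0.06560) = 0.89410.
True dip = arctan(0.89410) = 41.8°, dipping toward WSW (azimuth ≈ 253°).

41.8°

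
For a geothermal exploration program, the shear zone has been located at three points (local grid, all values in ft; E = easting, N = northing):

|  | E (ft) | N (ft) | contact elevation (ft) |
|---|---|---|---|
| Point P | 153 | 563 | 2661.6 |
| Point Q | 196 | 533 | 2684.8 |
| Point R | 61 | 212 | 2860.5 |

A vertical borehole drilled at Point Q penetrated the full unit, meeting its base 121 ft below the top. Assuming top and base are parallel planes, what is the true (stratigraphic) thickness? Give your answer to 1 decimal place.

Two edge vectors: Point P→Point Q = (43, -30, 23.2), Point P→Point R = (-92, -351, 198.9).
Normal n = (Point P→Point Q) × (Point P→Point R) = (2176.2, -10687.1, -17853).
So ∂z/∂E = −n_x/n_z = 0.12190 and ∂z/∂N = −n_y/n_z = −0.59862.
|∇z| = √(a²+b²) = 0.61090, so dip δ = arctan(0.61090) = 31.42°.
True thickness = vertical thickness × cos δ = 121 × cos 31.42° = 103.3 ft.

103.3 ft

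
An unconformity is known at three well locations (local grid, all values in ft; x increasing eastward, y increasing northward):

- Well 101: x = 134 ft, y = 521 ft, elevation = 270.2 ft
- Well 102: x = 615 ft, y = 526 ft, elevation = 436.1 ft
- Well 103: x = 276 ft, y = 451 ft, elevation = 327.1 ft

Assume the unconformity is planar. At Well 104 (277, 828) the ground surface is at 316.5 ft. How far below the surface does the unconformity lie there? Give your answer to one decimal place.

30.8 ft

Two edge vectors: Well 101→Well 102 = (481, 5, 165.9), Well 101→Well 103 = (142, -70, 56.9).
Normal n = (Well 101→Well 102) × (Well 101→Well 103) = (11897.5, -3811.1, -34380).
So ∂z/∂x = −n_x/n_z = 0.34606 and ∂z/∂y = −n_y/n_z = −0.11085.
Intercept c from Well 101: 270.2 − 46.37 + 57.75 = 281.58.
At (277, 828): z_contact = 95.86 − 91.79 + 281.58 = 285.65 ft.
Depth below ground = 316.5 − 285.65 = 30.8 ft.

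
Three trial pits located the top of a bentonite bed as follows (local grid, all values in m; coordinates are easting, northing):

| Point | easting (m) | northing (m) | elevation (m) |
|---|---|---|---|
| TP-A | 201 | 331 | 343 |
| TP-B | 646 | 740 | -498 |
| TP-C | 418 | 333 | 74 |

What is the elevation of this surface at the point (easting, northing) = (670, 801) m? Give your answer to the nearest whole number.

-571 m

Two edge vectors: TP-A→TP-B = (445, 409, -841), TP-A→TP-C = (217, 2, -269).
Normal n = (TP-A→TP-B) × (TP-A→TP-C) = (-108339, -62792, -87863).
So ∂z/∂easting = −n_x/n_z = −1.23304 and ∂z/∂northing = −n_y/n_z = −0.71466.
Intercept c from TP-A: 343 + 247.84 + 236.55 = 827.39.
At (670, 801): z = −826.1 − 572.4 + 827.39 = -571.2 m.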